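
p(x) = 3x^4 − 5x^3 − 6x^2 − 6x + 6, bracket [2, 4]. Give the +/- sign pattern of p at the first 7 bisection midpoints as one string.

x = 3 gives p = 42, positive; keep [2, 3]
x = 2.5 gives p = -7.4375, negative; keep [2.5, 3]
x = 2.75 gives p = 11.714844, positive; keep [2.5, 2.75]
x = 2.625 gives p = 0.9089, positive; keep [2.5, 2.625]
x = 2.5625 gives p = -3.5524, negative; keep [2.5625, 2.625]
x = 2.59375 gives p = -1.3962, negative; keep [2.59375, 2.625]
x = 2.609375 gives p = -0.2625, negative; keep [2.609375, 2.625]

+-++---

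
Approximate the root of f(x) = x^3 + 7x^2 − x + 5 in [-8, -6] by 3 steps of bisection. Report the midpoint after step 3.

-7.25

midpoint -7: f = 12 > 0 → [-8, -7]
midpoint -7.5: f = -15.625 < 0 → [-7.5, -7]
midpoint -7.25: f = -0.890625 < 0 → [-7.25, -7]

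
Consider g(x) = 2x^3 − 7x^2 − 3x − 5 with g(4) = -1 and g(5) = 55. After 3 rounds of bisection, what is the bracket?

[4, 4.125]

m = 4.5, g(m) = 22 (+); new bracket [4, 4.5]
m = 4.25, g(m) = 9.34375 (+); new bracket [4, 4.25]
m = 4.125, g(m) = 3.894531 (+); new bracket [4, 4.125]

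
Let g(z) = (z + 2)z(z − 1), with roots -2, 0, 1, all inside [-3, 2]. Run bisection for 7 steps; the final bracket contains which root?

z = -0.5 gives g = 1.125, positive; keep [-3, -0.5]
z = -1.75 gives g = 1.203125, positive; keep [-3, -1.75]
z = -2.375 gives g = -3.005859, negative; keep [-2.375, -1.75]
z = -2.0625 gives g = -0.3948, negative; keep [-2.0625, -1.75]
z = -1.90625 gives g = 0.5194, positive; keep [-2.0625, -1.90625]
z = -1.984375 gives g = 0.0925, positive; keep [-2.0625, -1.984375]
z = -2.0234375 gives g = -0.1434, negative; keep [-2.0234375, -1.984375]

-2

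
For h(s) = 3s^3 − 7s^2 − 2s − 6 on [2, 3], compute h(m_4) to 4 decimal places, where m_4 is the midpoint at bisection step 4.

h(2.5) = -7.875 < 0, so the root lies in [2.5, 3]
h(2.75) = -2.046875 < 0, so the root lies in [2.75, 3]
h(2.875) = 1.681641 > 0, so the root lies in [2.75, 2.875]
h(2.8125) = -0.2542 < 0, so the root lies in [2.8125, 2.875]

-0.2542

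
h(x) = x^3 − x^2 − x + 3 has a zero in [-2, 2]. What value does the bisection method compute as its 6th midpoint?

h(0) = 3 > 0, so the root lies in [-2, 0]
h(-1) = 2 > 0, so the root lies in [-2, -1]
h(-1.5) = -1.125 < 0, so the root lies in [-1.5, -1]
h(-1.25) = 0.7344 > 0, so the root lies in [-1.5, -1.25]
h(-1.375) = -0.1152 < 0, so the root lies in [-1.375, -1.25]
h(-1.3125) = 0.3289 > 0, so the root lies in [-1.375, -1.3125]

-1.3125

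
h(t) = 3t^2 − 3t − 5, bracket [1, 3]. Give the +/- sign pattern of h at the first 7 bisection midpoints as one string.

h(2) = 1 > 0, so the root lies in [1, 2]
h(1.5) = -2.75 < 0, so the root lies in [1.5, 2]
h(1.75) = -1.0625 < 0, so the root lies in [1.75, 2]
h(1.875) = -0.0781 < 0, so the root lies in [1.875, 2]
h(1.9375) = 0.4492 > 0, so the root lies in [1.875, 1.9375]
h(1.90625) = 0.1826 > 0, so the root lies in [1.875, 1.90625]
h(1.890625) = 0.0515 > 0, so the root lies in [1.875, 1.890625]

+---+++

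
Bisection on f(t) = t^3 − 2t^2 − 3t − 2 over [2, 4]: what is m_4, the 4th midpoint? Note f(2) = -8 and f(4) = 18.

3.125

midpoint 3: f = -2 < 0 → [3, 4]
midpoint 3.5: f = 5.875 > 0 → [3, 3.5]
midpoint 3.25: f = 1.453125 > 0 → [3, 3.25]
midpoint 3.125: f = -0.3887 < 0 → [3.125, 3.25]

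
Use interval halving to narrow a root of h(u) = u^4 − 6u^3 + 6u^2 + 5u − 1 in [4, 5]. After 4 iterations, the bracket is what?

[4.375, 4.4375]

m = 4.5, h(m) = 6.3125 (+); new bracket [4, 4.5]
m = 4.25, h(m) = -5.714844 (−); new bracket [4.25, 4.5]
m = 4.375, h(m) = -0.359131 (−); new bracket [4.375, 4.5]
m = 4.4375, h(m) = 2.8037 (+); new bracket [4.375, 4.4375]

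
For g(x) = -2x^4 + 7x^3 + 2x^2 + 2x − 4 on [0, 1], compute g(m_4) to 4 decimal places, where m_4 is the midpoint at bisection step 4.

x = 0.5 gives g = -1.75, negative; keep [0.5, 1]
x = 0.75 gives g = 0.945312, positive; keep [0.5, 0.75]
x = 0.625 gives g = -0.564941, negative; keep [0.625, 0.75]
x = 0.6875 gives g = 0.1482, positive; keep [0.625, 0.6875]

0.1482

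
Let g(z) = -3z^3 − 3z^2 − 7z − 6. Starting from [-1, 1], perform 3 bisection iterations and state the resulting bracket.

[-1, -0.75]

midpoint 0: g = -6 < 0 → [-1, 0]
midpoint -0.5: g = -2.875 < 0 → [-1, -0.5]
midpoint -0.75: g = -1.171875 < 0 → [-1, -0.75]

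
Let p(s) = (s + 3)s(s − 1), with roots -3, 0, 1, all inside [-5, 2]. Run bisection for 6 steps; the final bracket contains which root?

p(-1.5) = 5.625 > 0, so the root lies in [-5, -1.5]
p(-3.25) = -3.453125 < 0, so the root lies in [-3.25, -1.5]
p(-2.375) = 5.009766 > 0, so the root lies in [-3.25, -2.375]
p(-2.8125) = 2.0105 > 0, so the root lies in [-3.25, -2.8125]
p(-3.03125) = -0.3819 < 0, so the root lies in [-3.03125, -2.8125]
p(-2.921875) = 0.8953 > 0, so the root lies in [-3.03125, -2.921875]

-3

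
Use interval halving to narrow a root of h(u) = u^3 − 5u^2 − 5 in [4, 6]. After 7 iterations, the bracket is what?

[5.171875, 5.1875]

h(5) = -5 < 0, so the root lies in [5, 6]
h(5.5) = 10.125 > 0, so the root lies in [5, 5.5]
h(5.25) = 1.890625 > 0, so the root lies in [5, 5.25]
h(5.125) = -1.7168 < 0, so the root lies in [5.125, 5.25]
h(5.1875) = 0.0457 > 0, so the root lies in [5.125, 5.1875]
h(5.15625) = -0.8458 < 0, so the root lies in [5.15625, 5.1875]
h(5.171875) = -0.4026 < 0, so the root lies in [5.171875, 5.1875]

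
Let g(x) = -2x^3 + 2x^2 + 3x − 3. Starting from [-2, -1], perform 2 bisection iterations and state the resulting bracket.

[-1.25, -1]

midpoint -1.5: g = 3.75 > 0 → [-1.5, -1]
midpoint -1.25: g = 0.28125 > 0 → [-1.25, -1]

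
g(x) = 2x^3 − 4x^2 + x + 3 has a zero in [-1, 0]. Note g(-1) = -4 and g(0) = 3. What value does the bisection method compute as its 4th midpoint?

-0.6875

x = -0.5 gives g = 1.25, positive; keep [-1, -0.5]
x = -0.75 gives g = -0.84375, negative; keep [-0.75, -0.5]
x = -0.625 gives g = 0.324219, positive; keep [-0.75, -0.625]
x = -0.6875 gives g = -0.228, negative; keep [-0.6875, -0.625]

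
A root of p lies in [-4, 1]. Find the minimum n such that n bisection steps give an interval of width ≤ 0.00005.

Width after n steps is 5/2^n. Need 2^n ≥ 5/0.00005 = 100000.
2^16 = 65536 < 100000 ≤ 2^17 = 131072, so n = 17.

17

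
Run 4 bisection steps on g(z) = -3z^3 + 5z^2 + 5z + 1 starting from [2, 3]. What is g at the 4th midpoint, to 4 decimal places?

-0.5520

m = 2.5, g(m) = -2.125 (−); new bracket [2, 2.5]
m = 2.25, g(m) = 3.390625 (+); new bracket [2.25, 2.5]
m = 2.375, g(m) = 0.888672 (+); new bracket [2.375, 2.5]
m = 2.4375, g(m) = -0.552 (−); new bracket [2.375, 2.4375]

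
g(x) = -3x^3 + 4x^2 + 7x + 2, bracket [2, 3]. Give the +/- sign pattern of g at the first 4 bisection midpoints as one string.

midpoint 2.5: g = -2.375 < 0 → [2, 2.5]
midpoint 2.25: g = 3.828125 > 0 → [2.25, 2.5]
midpoint 2.375: g = 0.998047 > 0 → [2.375, 2.5]
midpoint 2.4375: g = -0.6184 < 0 → [2.375, 2.4375]

-++-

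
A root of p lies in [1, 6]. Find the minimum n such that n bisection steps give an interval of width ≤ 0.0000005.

Width after n steps is 5/2^n. Need 2^n ≥ 5/0.0000005 = 10000000.
2^23 = 8388608 < 10000000 ≤ 2^24 = 16777216, so n = 24.

24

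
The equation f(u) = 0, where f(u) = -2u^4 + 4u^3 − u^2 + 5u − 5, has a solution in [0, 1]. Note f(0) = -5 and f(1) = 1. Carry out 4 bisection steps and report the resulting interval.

[0.8125, 0.875]

u = 0.5 gives f = -2.375, negative; keep [0.5, 1]
u = 0.75 gives f = -0.757812, negative; keep [0.75, 1]
u = 0.875 gives f = 0.116699, positive; keep [0.75, 0.875]
u = 0.8125 gives f = -0.3238, negative; keep [0.8125, 0.875]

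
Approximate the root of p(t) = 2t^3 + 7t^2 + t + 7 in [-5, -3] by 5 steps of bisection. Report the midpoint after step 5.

t = -4 gives p = -13, negative; keep [-4, -3]
t = -3.5 gives p = 3.5, positive; keep [-4, -3.5]
t = -3.75 gives p = -3.78125, negative; keep [-3.75, -3.5]
t = -3.625 gives p = 0.0898, positive; keep [-3.75, -3.625]
t = -3.6875 gives p = -1.7866, negative; keep [-3.6875, -3.625]

-3.6875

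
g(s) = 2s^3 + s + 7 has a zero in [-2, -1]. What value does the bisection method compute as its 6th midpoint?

m = -1.5, g(m) = -1.25 (−); new bracket [-1.5, -1]
m = -1.25, g(m) = 1.84375 (+); new bracket [-1.5, -1.25]
m = -1.375, g(m) = 0.425781 (+); new bracket [-1.5, -1.375]
m = -1.4375, g(m) = -0.3784 (−); new bracket [-1.4375, -1.375]
m = -1.40625, g(m) = 0.0319 (+); new bracket [-1.4375, -1.40625]
m = -1.421875, g(m) = -0.1712 (−); new bracket [-1.421875, -1.40625]

-1.421875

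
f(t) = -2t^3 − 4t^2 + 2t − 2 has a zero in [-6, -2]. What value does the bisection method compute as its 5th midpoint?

t = -4 gives f = 54, positive; keep [-4, -2]
t = -3 gives f = 10, positive; keep [-3, -2]
t = -2.5 gives f = -0.75, negative; keep [-3, -2.5]
t = -2.75 gives f = 3.8438, positive; keep [-2.75, -2.5]
t = -2.625 gives f = 1.3633, positive; keep [-2.625, -2.5]

-2.625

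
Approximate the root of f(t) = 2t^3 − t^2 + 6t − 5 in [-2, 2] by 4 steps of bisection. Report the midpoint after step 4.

midpoint 0: f = -5 < 0 → [0, 2]
midpoint 1: f = 2 > 0 → [0, 1]
midpoint 0.5: f = -2 < 0 → [0.5, 1]
midpoint 0.75: f = -0.2188 < 0 → [0.75, 1]

0.75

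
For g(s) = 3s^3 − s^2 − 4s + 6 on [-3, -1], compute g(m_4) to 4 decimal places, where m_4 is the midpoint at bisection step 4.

m = -2, g(m) = -14 (−); new bracket [-2, -1]
m = -1.5, g(m) = -0.375 (−); new bracket [-1.5, -1]
m = -1.25, g(m) = 3.578125 (+); new bracket [-1.5, -1.25]
m = -1.375, g(m) = 1.8105 (+); new bracket [-1.5, -1.375]

1.8105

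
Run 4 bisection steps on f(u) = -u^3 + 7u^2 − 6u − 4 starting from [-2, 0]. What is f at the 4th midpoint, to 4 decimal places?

-0.7129

f(-1) = 10 > 0, so the root lies in [-1, 0]
f(-0.5) = 0.875 > 0, so the root lies in [-0.5, 0]
f(-0.25) = -2.046875 < 0, so the root lies in [-0.5, -0.25]
f(-0.375) = -0.7129 < 0, so the root lies in [-0.5, -0.375]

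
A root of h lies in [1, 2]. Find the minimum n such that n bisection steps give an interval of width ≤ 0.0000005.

Width after n steps is 1/2^n. Need 2^n ≥ 1/0.0000005 = 2000000.
2^20 = 1048576 < 2000000 ≤ 2^21 = 2097152, so n = 21.

21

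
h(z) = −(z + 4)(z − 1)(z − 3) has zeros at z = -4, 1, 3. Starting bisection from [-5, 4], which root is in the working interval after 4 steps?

-4

h(-0.5) = -18.375 < 0, so the root lies in [-5, -0.5]
h(-2.75) = -26.953125 < 0, so the root lies in [-5, -2.75]
h(-3.875) = -4.189453 < 0, so the root lies in [-5, -3.875]
h(-4.4375) = 17.6931 > 0, so the root lies in [-4.4375, -3.875]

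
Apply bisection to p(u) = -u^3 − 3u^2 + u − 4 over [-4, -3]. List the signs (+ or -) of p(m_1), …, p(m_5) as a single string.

-++-+

p(-3.5) = -1.375 < 0, so the root lies in [-4, -3.5]
p(-3.75) = 2.796875 > 0, so the root lies in [-3.75, -3.5]
p(-3.625) = 0.587891 > 0, so the root lies in [-3.625, -3.5]
p(-3.5625) = -0.4236 < 0, so the root lies in [-3.625, -3.5625]
p(-3.59375) = 0.0746 > 0, so the root lies in [-3.59375, -3.5625]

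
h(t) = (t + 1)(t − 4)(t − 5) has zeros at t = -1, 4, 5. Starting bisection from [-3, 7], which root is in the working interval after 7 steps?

-1

midpoint 2: h = 18 > 0 → [-3, 2]
midpoint -0.5: h = 12.375 > 0 → [-3, -0.5]
midpoint -1.75: h = -29.109375 < 0 → [-1.75, -0.5]
midpoint -1.125: h = -3.9238 < 0 → [-1.125, -0.5]
midpoint -0.8125: h = 5.2449 > 0 → [-1.125, -0.8125]
midpoint -0.96875: h = 0.9268 > 0 → [-1.125, -0.96875]
midpoint -1.046875: h = -1.4305 < 0 → [-1.046875, -0.96875]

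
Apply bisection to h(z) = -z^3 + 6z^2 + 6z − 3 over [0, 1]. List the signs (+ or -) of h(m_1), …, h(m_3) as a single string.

+-+

midpoint 0.5: h = 1.375 > 0 → [0, 0.5]
midpoint 0.25: h = -1.140625 < 0 → [0.25, 0.5]
midpoint 0.375: h = 0.041016 > 0 → [0.25, 0.375]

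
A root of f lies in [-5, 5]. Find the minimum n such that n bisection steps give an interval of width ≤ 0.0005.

15

Width after n steps is 10/2^n. Need 2^n ≥ 10/0.0005 = 20000.
2^14 = 16384 < 20000 ≤ 2^15 = 32768, so n = 15.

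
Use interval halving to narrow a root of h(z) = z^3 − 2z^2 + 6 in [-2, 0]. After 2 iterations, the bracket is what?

z = -1 gives h = 3, positive; keep [-2, -1]
z = -1.5 gives h = -1.875, negative; keep [-1.5, -1]

[-1.5, -1]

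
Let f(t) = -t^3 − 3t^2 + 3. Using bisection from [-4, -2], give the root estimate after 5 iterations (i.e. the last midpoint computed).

f(-3) = 3 > 0, so the root lies in [-3, -2]
f(-2.5) = -0.125 < 0, so the root lies in [-3, -2.5]
f(-2.75) = 1.109375 > 0, so the root lies in [-2.75, -2.5]
f(-2.625) = 0.416 > 0, so the root lies in [-2.625, -2.5]
f(-2.5625) = 0.1272 > 0, so the root lies in [-2.5625, -2.5]

-2.5625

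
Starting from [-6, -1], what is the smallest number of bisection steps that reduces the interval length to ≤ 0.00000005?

27

Width after n steps is 5/2^n. Need 2^n ≥ 5/0.00000005 = 100000000.
2^26 = 67108864 < 100000000 ≤ 2^27 = 134217728, so n = 27.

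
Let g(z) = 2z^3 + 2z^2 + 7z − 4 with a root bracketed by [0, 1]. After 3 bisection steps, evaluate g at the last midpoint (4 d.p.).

m = 0.5, g(m) = 0.25 (+); new bracket [0, 0.5]
m = 0.25, g(m) = -2.09375 (−); new bracket [0.25, 0.5]
m = 0.375, g(m) = -0.988281 (−); new bracket [0.375, 0.5]

-0.9883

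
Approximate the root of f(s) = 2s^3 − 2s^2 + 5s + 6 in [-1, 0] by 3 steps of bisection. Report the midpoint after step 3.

-0.875

s = -0.5 gives f = 2.75, positive; keep [-1, -0.5]
s = -0.75 gives f = 0.28125, positive; keep [-1, -0.75]
s = -0.875 gives f = -1.246094, negative; keep [-0.875, -0.75]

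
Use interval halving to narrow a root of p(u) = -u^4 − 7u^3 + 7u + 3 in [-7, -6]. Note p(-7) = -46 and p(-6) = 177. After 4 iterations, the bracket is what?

[-6.875, -6.8125]

midpoint -6.5: p = 94.8125 > 0 → [-7, -6.5]
midpoint -6.75: p = 32.636719 > 0 → [-7, -6.75]
midpoint -6.875: p = -4.506104 < 0 → [-6.875, -6.75]
midpoint -6.8125: p = 14.5942 > 0 → [-6.875, -6.8125]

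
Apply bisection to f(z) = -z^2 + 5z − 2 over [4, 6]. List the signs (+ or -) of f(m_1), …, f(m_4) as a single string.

m = 5, f(m) = -2 (−); new bracket [4, 5]
m = 4.5, f(m) = 0.25 (+); new bracket [4.5, 5]
m = 4.75, f(m) = -0.8125 (−); new bracket [4.5, 4.75]
m = 4.625, f(m) = -0.2656 (−); new bracket [4.5, 4.625]

-+--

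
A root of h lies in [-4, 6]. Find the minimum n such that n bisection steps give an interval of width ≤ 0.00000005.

28

Width after n steps is 10/2^n. Need 2^n ≥ 10/0.00000005 = 200000000.
2^27 = 134217728 < 200000000 ≤ 2^28 = 268435456, so n = 28.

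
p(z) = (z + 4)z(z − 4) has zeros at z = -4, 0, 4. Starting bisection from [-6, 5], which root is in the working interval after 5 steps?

m = -0.5, p(m) = 7.875 (+); new bracket [-6, -0.5]
m = -3.25, p(m) = 17.671875 (+); new bracket [-6, -3.25]
m = -4.625, p(m) = -24.931641 (−); new bracket [-4.625, -3.25]
m = -3.9375, p(m) = 1.9534 (+); new bracket [-4.625, -3.9375]
m = -4.28125, p(m) = -9.9715 (−); new bracket [-4.28125, -3.9375]

-4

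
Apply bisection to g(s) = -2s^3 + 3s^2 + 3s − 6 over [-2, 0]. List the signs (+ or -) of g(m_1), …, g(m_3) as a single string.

-+-

midpoint -1: g = -4 < 0 → [-2, -1]
midpoint -1.5: g = 3 > 0 → [-1.5, -1]
midpoint -1.25: g = -1.15625 < 0 → [-1.5, -1.25]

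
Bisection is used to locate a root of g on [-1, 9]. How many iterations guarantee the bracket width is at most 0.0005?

15

Width after n steps is 10/2^n. Need 2^n ≥ 10/0.0005 = 20000.
2^14 = 16384 < 20000 ≤ 2^15 = 32768, so n = 15.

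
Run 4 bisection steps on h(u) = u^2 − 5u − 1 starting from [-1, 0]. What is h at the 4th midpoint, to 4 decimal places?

-0.0273

u = -0.5 gives h = 1.75, positive; keep [-0.5, 0]
u = -0.25 gives h = 0.3125, positive; keep [-0.25, 0]
u = -0.125 gives h = -0.359375, negative; keep [-0.25, -0.125]
u = -0.1875 gives h = -0.0273, negative; keep [-0.25, -0.1875]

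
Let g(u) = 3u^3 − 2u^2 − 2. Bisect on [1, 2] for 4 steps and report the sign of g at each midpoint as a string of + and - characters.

m = 1.5, g(m) = 3.625 (+); new bracket [1, 1.5]
m = 1.25, g(m) = 0.734375 (+); new bracket [1, 1.25]
m = 1.125, g(m) = -0.259766 (−); new bracket [1.125, 1.25]
m = 1.1875, g(m) = 0.2034 (+); new bracket [1.125, 1.1875]

++-+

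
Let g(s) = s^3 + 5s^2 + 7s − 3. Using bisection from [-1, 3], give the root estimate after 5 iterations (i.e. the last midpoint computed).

m = 1, g(m) = 10 (+); new bracket [-1, 1]
m = 0, g(m) = -3 (−); new bracket [0, 1]
m = 0.5, g(m) = 1.875 (+); new bracket [0, 0.5]
m = 0.25, g(m) = -0.9219 (−); new bracket [0.25, 0.5]
m = 0.375, g(m) = 0.3809 (+); new bracket [0.25, 0.375]

0.375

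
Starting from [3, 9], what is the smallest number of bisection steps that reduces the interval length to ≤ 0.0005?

14

Width after n steps is 6/2^n. Need 2^n ≥ 6/0.0005 = 12000.
2^13 = 8192 < 12000 ≤ 2^14 = 16384, so n = 14.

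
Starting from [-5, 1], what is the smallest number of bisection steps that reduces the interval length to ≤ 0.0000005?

24

Width after n steps is 6/2^n. Need 2^n ≥ 6/0.0000005 = 12000000.
2^23 = 8388608 < 12000000 ≤ 2^24 = 16777216, so n = 24.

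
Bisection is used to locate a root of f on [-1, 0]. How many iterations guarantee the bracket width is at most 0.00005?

15

Width after n steps is 1/2^n. Need 2^n ≥ 1/0.00005 = 20000.
2^14 = 16384 < 20000 ≤ 2^15 = 32768, so n = 15.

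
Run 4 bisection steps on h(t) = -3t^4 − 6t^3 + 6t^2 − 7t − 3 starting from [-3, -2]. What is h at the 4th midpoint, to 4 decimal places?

h(-2.5) = 28.5625 > 0, so the root lies in [-3, -2.5]
h(-2.75) = 14.832031 > 0, so the root lies in [-3, -2.75]
h(-2.875) = 4.339111 > 0, so the root lies in [-3, -2.875]
h(-2.9375) = -1.9537 < 0, so the root lies in [-2.9375, -2.875]

-1.9537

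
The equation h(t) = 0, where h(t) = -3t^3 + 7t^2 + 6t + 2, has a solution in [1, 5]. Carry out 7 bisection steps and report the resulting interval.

[3.03125, 3.0625]

h(3) = 2 > 0, so the root lies in [3, 5]
h(4) = -54 < 0, so the root lies in [3, 4]
h(3.5) = -19.875 < 0, so the root lies in [3, 3.5]
h(3.25) = -7.5469 < 0, so the root lies in [3, 3.25]
h(3.125) = -2.4434 < 0, so the root lies in [3, 3.125]
h(3.0625) = -0.1414 < 0, so the root lies in [3, 3.0625]
h(3.03125) = 0.9491 > 0, so the root lies in [3.03125, 3.0625]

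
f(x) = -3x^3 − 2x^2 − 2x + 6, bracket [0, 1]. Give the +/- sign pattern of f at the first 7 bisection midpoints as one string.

midpoint 0.5: f = 4.125 > 0 → [0.5, 1]
midpoint 0.75: f = 2.109375 > 0 → [0.75, 1]
midpoint 0.875: f = 0.708984 > 0 → [0.875, 1]
midpoint 0.9375: f = -0.1047 < 0 → [0.875, 0.9375]
midpoint 0.90625: f = 0.312 > 0 → [0.90625, 0.9375]
midpoint 0.921875: f = 0.1062 > 0 → [0.921875, 0.9375]
midpoint 0.9296875: f = 0.0013 > 0 → [0.9296875, 0.9375]

+++-+++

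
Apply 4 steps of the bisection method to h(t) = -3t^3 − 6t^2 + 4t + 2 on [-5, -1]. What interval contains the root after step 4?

[-2.5, -2.25]

m = -3, h(m) = 17 (+); new bracket [-3, -1]
m = -2, h(m) = -6 (−); new bracket [-3, -2]
m = -2.5, h(m) = 1.375 (+); new bracket [-2.5, -2]
m = -2.25, h(m) = -3.2031 (−); new bracket [-2.5, -2.25]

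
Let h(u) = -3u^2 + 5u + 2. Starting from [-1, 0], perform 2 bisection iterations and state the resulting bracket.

[-0.5, -0.25]

h(-0.5) = -1.25 < 0, so the root lies in [-0.5, 0]
h(-0.25) = 0.5625 > 0, so the root lies in [-0.5, -0.25]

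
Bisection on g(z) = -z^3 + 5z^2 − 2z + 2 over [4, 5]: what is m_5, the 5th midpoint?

m = 4.5, g(m) = 3.125 (+); new bracket [4.5, 5]
m = 4.75, g(m) = -1.859375 (−); new bracket [4.5, 4.75]
m = 4.625, g(m) = 0.771484 (+); new bracket [4.625, 4.75]
m = 4.6875, g(m) = -0.5085 (−); new bracket [4.625, 4.6875]
m = 4.65625, g(m) = 0.1402 (+); new bracket [4.65625, 4.6875]

4.65625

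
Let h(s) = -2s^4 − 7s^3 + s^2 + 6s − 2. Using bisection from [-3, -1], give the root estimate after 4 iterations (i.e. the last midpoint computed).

-1.125

s = -2 gives h = 14, positive; keep [-2, -1]
s = -1.5 gives h = 4.75, positive; keep [-1.5, -1]
s = -1.25 gives h = 0.851562, positive; keep [-1.25, -1]
s = -1.125 gives h = -0.7212, negative; keep [-1.25, -1.125]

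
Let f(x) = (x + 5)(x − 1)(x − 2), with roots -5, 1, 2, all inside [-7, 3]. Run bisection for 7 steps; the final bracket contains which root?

m = -2, f(m) = 36 (+); new bracket [-7, -2]
m = -4.5, f(m) = 17.875 (+); new bracket [-7, -4.5]
m = -5.75, f(m) = -39.234375 (−); new bracket [-5.75, -4.5]
m = -5.125, f(m) = -5.4551 (−); new bracket [-5.125, -4.5]
m = -4.8125, f(m) = 7.4246 (+); new bracket [-5.125, -4.8125]
m = -4.96875, f(m) = 1.2998 (+); new bracket [-5.125, -4.96875]
m = -5.046875, f(m) = -1.9974 (−); new bracket [-5.046875, -4.96875]

-5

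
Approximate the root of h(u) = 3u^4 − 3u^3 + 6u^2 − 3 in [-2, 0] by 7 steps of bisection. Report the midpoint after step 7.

m = -1, h(m) = 9 (+); new bracket [-1, 0]
m = -0.5, h(m) = -0.9375 (−); new bracket [-1, -0.5]
m = -0.75, h(m) = 2.589844 (+); new bracket [-0.75, -0.5]
m = -0.625, h(m) = 0.5339 (+); new bracket [-0.625, -0.5]
m = -0.5625, h(m) = -0.2673 (−); new bracket [-0.625, -0.5625]
m = -0.59375, h(m) = 0.116 (+); new bracket [-0.59375, -0.5625]
m = -0.578125, h(m) = -0.0798 (−); new bracket [-0.59375, -0.578125]

-0.578125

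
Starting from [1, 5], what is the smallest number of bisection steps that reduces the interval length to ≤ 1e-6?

22

Width after n steps is 4/2^n. Need 2^n ≥ 4/1e-6 = 4000000.
2^21 = 2097152 < 4000000 ≤ 2^22 = 4194304, so n = 22.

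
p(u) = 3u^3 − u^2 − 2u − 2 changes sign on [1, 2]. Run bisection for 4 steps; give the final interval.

[1.25, 1.3125]

m = 1.5, p(m) = 2.875 (+); new bracket [1, 1.5]
m = 1.25, p(m) = -0.203125 (−); new bracket [1.25, 1.5]
m = 1.375, p(m) = 1.158203 (+); new bracket [1.25, 1.375]
m = 1.3125, p(m) = 0.4353 (+); new bracket [1.25, 1.3125]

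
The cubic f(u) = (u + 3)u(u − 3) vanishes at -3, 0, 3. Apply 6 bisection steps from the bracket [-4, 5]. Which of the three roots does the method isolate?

3

m = 0.5, f(m) = -4.375 (−); new bracket [0.5, 5]
m = 2.75, f(m) = -3.953125 (−); new bracket [2.75, 5]
m = 3.875, f(m) = 23.310547 (+); new bracket [2.75, 3.875]
m = 3.3125, f(m) = 6.5344 (+); new bracket [2.75, 3.3125]
m = 3.03125, f(m) = 0.5713 (+); new bracket [2.75, 3.03125]
m = 2.890625, f(m) = -1.8624 (−); new bracket [2.890625, 3.03125]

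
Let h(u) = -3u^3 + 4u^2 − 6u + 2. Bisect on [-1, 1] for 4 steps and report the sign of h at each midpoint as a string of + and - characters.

u = 0 gives h = 2, positive; keep [0, 1]
u = 0.5 gives h = -0.375, negative; keep [0, 0.5]
u = 0.25 gives h = 0.703125, positive; keep [0.25, 0.5]
u = 0.375 gives h = 0.1543, positive; keep [0.375, 0.5]

+-++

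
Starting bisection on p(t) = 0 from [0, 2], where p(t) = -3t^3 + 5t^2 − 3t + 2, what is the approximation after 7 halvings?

t = 1 gives p = 1, positive; keep [1, 2]
t = 1.5 gives p = -1.375, negative; keep [1, 1.5]
t = 1.25 gives p = 0.203125, positive; keep [1.25, 1.5]
t = 1.375 gives p = -0.4707, negative; keep [1.25, 1.375]
t = 1.3125 gives p = -0.1072, negative; keep [1.25, 1.3125]
t = 1.28125 gives p = 0.0544, positive; keep [1.28125, 1.3125]
t = 1.296875 gives p = -0.0248, negative; keep [1.28125, 1.296875]

1.296875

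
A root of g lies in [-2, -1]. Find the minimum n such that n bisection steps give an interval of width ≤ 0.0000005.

21

Width after n steps is 1/2^n. Need 2^n ≥ 1/0.0000005 = 2000000.
2^20 = 1048576 < 2000000 ≤ 2^21 = 2097152, so n = 21.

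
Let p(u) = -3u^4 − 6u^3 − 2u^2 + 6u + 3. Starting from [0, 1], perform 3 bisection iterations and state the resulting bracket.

m = 0.5, p(m) = 4.5625 (+); new bracket [0.5, 1]
m = 0.75, p(m) = 2.894531 (+); new bracket [0.75, 1]
m = 0.875, p(m) = 0.940674 (+); new bracket [0.875, 1]

[0.875, 1]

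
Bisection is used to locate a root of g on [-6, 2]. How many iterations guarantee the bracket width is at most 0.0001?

Width after n steps is 8/2^n. Need 2^n ≥ 8/0.0001 = 80000.
2^16 = 65536 < 80000 ≤ 2^17 = 131072, so n = 17.

17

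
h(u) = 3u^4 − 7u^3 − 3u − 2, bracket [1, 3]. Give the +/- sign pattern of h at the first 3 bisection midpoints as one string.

u = 2 gives h = -16, negative; keep [2, 3]
u = 2.5 gives h = -1.6875, negative; keep [2.5, 3]
u = 2.75 gives h = 15.746094, positive; keep [2.5, 2.75]

--+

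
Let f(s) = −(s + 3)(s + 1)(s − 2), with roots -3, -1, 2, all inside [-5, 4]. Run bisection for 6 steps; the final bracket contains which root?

2

m = -0.5, f(m) = 3.125 (+); new bracket [-0.5, 4]
m = 1.75, f(m) = 3.265625 (+); new bracket [1.75, 4]
m = 2.875, f(m) = -19.919922 (−); new bracket [1.75, 2.875]
m = 2.3125, f(m) = -5.4993 (−); new bracket [1.75, 2.3125]
m = 2.03125, f(m) = -0.4766 (−); new bracket [1.75, 2.03125]
m = 1.890625, f(m) = 1.5462 (+); new bracket [1.890625, 2.03125]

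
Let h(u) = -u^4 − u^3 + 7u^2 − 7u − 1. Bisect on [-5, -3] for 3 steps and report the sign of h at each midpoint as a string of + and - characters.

-+-

m = -4, h(m) = -53 (−); new bracket [-4, -3]
m = -3.5, h(m) = 2.0625 (+); new bracket [-4, -3.5]
m = -3.75, h(m) = -21.332031 (−); new bracket [-3.75, -3.5]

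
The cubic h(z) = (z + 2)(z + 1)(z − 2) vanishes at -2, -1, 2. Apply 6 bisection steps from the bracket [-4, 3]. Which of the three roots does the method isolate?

h(-0.5) = -1.875 < 0, so the root lies in [-0.5, 3]
h(1.25) = -5.484375 < 0, so the root lies in [1.25, 3]
h(2.125) = 1.611328 > 0, so the root lies in [1.25, 2.125]
h(1.6875) = -3.0969 < 0, so the root lies in [1.6875, 2.125]
h(1.90625) = -1.0643 < 0, so the root lies in [1.90625, 2.125]
h(2.015625) = 0.1892 > 0, so the root lies in [1.90625, 2.015625]

2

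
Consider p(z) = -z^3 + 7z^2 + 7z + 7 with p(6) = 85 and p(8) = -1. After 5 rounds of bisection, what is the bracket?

[7.9375, 8]

z = 7 gives p = 56, positive; keep [7, 8]
z = 7.5 gives p = 31.375, positive; keep [7.5, 8]
z = 7.75 gives p = 16.203125, positive; keep [7.75, 8]
z = 7.875 gives p = 7.8613, positive; keep [7.875, 8]
z = 7.9375 gives p = 3.4963, positive; keep [7.9375, 8]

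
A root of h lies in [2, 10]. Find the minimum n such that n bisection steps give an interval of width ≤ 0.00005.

Width after n steps is 8/2^n. Need 2^n ≥ 8/0.00005 = 160000.
2^17 = 131072 < 160000 ≤ 2^18 = 262144, so n = 18.

18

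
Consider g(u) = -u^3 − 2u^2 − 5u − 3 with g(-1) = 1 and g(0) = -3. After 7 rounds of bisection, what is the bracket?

g(-0.5) = -0.875 < 0, so the root lies in [-1, -0.5]
g(-0.75) = 0.046875 > 0, so the root lies in [-0.75, -0.5]
g(-0.625) = -0.412109 < 0, so the root lies in [-0.75, -0.625]
g(-0.6875) = -0.1829 < 0, so the root lies in [-0.75, -0.6875]
g(-0.71875) = -0.0681 < 0, so the root lies in [-0.75, -0.71875]
g(-0.734375) = -0.0107 < 0, so the root lies in [-0.75, -0.734375]
g(-0.7421875) = 0.0181 > 0, so the root lies in [-0.7421875, -0.734375]

[-0.7421875, -0.734375]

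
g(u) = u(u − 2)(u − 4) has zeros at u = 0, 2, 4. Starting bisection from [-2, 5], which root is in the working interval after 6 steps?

0

midpoint 1.5: g = 1.875 > 0 → [-2, 1.5]
midpoint -0.25: g = -2.390625 < 0 → [-0.25, 1.5]
midpoint 0.625: g = 2.900391 > 0 → [-0.25, 0.625]
midpoint 0.1875: g = 1.2957 > 0 → [-0.25, 0.1875]
midpoint -0.03125: g = -0.2559 < 0 → [-0.03125, 0.1875]
midpoint 0.078125: g = 0.5889 > 0 → [-0.03125, 0.078125]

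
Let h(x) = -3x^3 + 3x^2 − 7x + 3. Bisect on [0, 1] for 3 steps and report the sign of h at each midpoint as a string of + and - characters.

-++

h(0.5) = -0.125 < 0, so the root lies in [0, 0.5]
h(0.25) = 1.390625 > 0, so the root lies in [0.25, 0.5]
h(0.375) = 0.638672 > 0, so the root lies in [0.375, 0.5]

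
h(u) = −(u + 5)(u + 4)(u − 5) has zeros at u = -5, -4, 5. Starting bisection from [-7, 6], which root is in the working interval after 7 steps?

5

midpoint -0.5: h = 86.625 > 0 → [-0.5, 6]
midpoint 2.75: h = 117.703125 > 0 → [2.75, 6]
midpoint 4.375: h = 49.072266 > 0 → [4.375, 6]
midpoint 5.1875: h = -17.5496 < 0 → [4.375, 5.1875]
midpoint 4.78125: h = 18.7888 > 0 → [4.78125, 5.1875]
midpoint 4.984375: h = 1.4016 > 0 → [4.984375, 5.1875]
midpoint 5.0859375: h = -7.8753 < 0 → [4.984375, 5.0859375]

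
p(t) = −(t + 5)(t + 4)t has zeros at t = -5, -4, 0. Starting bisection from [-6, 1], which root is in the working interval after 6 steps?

m = -2.5, p(m) = 9.375 (+); new bracket [-2.5, 1]
m = -0.75, p(m) = 10.359375 (+); new bracket [-0.75, 1]
m = 0.125, p(m) = -2.642578 (−); new bracket [-0.75, 0.125]
m = -0.3125, p(m) = 5.4016 (+); new bracket [-0.3125, 0.125]
m = -0.09375, p(m) = 1.7967 (+); new bracket [-0.09375, 0.125]
m = 0.015625, p(m) = -0.3147 (−); new bracket [-0.09375, 0.015625]

0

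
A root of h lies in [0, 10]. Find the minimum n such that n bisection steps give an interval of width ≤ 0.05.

8

Width after n steps is 10/2^n. Need 2^n ≥ 10/0.05 = 200.
2^7 = 128 < 200 ≤ 2^8 = 256, so n = 8.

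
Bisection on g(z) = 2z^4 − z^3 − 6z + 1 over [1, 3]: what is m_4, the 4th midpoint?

z = 2 gives g = 13, positive; keep [1, 2]
z = 1.5 gives g = -1.25, negative; keep [1.5, 2]
z = 1.75 gives g = 3.898438, positive; keep [1.5, 1.75]
z = 1.625 gives g = 0.9048, positive; keep [1.5, 1.625]

1.625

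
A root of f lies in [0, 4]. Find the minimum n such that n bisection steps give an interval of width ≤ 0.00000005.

27

Width after n steps is 4/2^n. Need 2^n ≥ 4/0.00000005 = 80000000.
2^26 = 67108864 < 80000000 ≤ 2^27 = 134217728, so n = 27.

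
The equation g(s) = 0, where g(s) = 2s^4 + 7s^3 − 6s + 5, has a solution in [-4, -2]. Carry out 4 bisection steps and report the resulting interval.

m = -3, g(m) = -4 (−); new bracket [-4, -3]
m = -3.5, g(m) = 26 (+); new bracket [-3.5, -3]
m = -3.25, g(m) = 7.335938 (+); new bracket [-3.25, -3]
m = -3.125, g(m) = 0.8618 (+); new bracket [-3.125, -3]

[-3.125, -3]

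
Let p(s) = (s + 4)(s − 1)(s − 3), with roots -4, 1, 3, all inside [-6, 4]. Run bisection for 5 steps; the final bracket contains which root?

-4

s = -1 gives p = 24, positive; keep [-6, -1]
s = -3.5 gives p = 14.625, positive; keep [-6, -3.5]
s = -4.75 gives p = -33.421875, negative; keep [-4.75, -3.5]
s = -4.125 gives p = -4.5645, negative; keep [-4.125, -3.5]
s = -3.8125 gives p = 6.1472, positive; keep [-4.125, -3.8125]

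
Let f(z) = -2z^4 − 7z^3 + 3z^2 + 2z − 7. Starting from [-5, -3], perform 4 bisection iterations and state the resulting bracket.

[-3.875, -3.75]

m = -4, f(m) = -31 (−); new bracket [-4, -3]
m = -3.5, f(m) = 22.75 (+); new bracket [-4, -3.5]
m = -3.75, f(m) = 1.320312 (+); new bracket [-4, -3.75]
m = -3.875, f(m) = -13.3423 (−); new bracket [-3.875, -3.75]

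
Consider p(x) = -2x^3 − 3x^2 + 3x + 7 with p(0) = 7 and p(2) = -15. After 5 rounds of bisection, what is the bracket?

m = 1, p(m) = 5 (+); new bracket [1, 2]
m = 1.5, p(m) = -2 (−); new bracket [1, 1.5]
m = 1.25, p(m) = 2.15625 (+); new bracket [1.25, 1.5]
m = 1.375, p(m) = 0.2539 (+); new bracket [1.375, 1.5]
m = 1.4375, p(m) = -0.8276 (−); new bracket [1.375, 1.4375]

[1.375, 1.4375]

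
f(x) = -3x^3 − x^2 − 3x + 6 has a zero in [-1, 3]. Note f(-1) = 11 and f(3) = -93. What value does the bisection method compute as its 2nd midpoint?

0

x = 1 gives f = -1, negative; keep [-1, 1]
x = 0 gives f = 6, positive; keep [0, 1]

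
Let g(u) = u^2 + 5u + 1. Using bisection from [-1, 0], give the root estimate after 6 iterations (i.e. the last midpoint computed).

-0.203125

u = -0.5 gives g = -1.25, negative; keep [-0.5, 0]
u = -0.25 gives g = -0.1875, negative; keep [-0.25, 0]
u = -0.125 gives g = 0.390625, positive; keep [-0.25, -0.125]
u = -0.1875 gives g = 0.0977, positive; keep [-0.25, -0.1875]
u = -0.21875 gives g = -0.0459, negative; keep [-0.21875, -0.1875]
u = -0.203125 gives g = 0.0256, positive; keep [-0.21875, -0.203125]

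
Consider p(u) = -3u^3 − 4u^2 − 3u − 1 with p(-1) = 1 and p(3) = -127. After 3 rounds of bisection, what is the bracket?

[-1, -0.5]

u = 1 gives p = -11, negative; keep [-1, 1]
u = 0 gives p = -1, negative; keep [-1, 0]
u = -0.5 gives p = -0.125, negative; keep [-1, -0.5]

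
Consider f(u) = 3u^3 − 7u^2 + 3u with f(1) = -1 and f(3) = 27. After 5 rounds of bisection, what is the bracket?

[1.75, 1.8125]

f(2) = 2 > 0, so the root lies in [1, 2]
f(1.5) = -1.125 < 0, so the root lies in [1.5, 2]
f(1.75) = -0.109375 < 0, so the root lies in [1.75, 2]
f(1.875) = 0.791 > 0, so the root lies in [1.75, 1.875]
f(1.8125) = 0.3044 > 0, so the root lies in [1.75, 1.8125]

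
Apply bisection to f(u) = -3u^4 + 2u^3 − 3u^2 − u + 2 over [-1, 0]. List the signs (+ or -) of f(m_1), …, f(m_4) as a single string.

midpoint -0.5: f = 1.3125 > 0 → [-1, -0.5]
midpoint -0.75: f = -0.730469 < 0 → [-0.75, -0.5]
midpoint -0.625: f = 0.50708 > 0 → [-0.75, -0.625]
midpoint -0.6875: f = -0.0506 < 0 → [-0.6875, -0.625]

+-+-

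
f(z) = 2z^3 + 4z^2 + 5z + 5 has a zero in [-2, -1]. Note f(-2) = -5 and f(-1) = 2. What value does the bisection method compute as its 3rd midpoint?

m = -1.5, f(m) = -0.25 (−); new bracket [-1.5, -1]
m = -1.25, f(m) = 1.09375 (+); new bracket [-1.5, -1.25]
m = -1.375, f(m) = 0.488281 (+); new bracket [-1.5, -1.375]

-1.375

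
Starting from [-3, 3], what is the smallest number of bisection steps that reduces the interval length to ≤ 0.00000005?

Width after n steps is 6/2^n. Need 2^n ≥ 6/0.00000005 = 120000000.
2^26 = 67108864 < 120000000 ≤ 2^27 = 134217728, so n = 27.

27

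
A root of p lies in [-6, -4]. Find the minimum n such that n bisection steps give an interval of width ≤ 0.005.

Width after n steps is 2/2^n. Need 2^n ≥ 2/0.005 = 400.
2^8 = 256 < 400 ≤ 2^9 = 512, so n = 9.

9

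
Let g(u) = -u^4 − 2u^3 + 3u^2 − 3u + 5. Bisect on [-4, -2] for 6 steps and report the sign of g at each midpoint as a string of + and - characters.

u = -3 gives g = 14, positive; keep [-4, -3]
u = -3.5 gives g = -12.0625, negative; keep [-3.5, -3]
u = -3.25 gives g = 3.527344, positive; keep [-3.5, -3.25]
u = -3.375 gives g = -3.5627, negative; keep [-3.375, -3.25]
u = -3.3125 gives g = 0.1501, positive; keep [-3.375, -3.3125]
u = -3.34375 gives g = -1.6633, negative; keep [-3.34375, -3.3125]

+-+-+-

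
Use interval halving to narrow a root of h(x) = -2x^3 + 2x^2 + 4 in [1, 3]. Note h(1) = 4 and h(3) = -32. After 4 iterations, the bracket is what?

[1.625, 1.75]

m = 2, h(m) = -4 (−); new bracket [1, 2]
m = 1.5, h(m) = 1.75 (+); new bracket [1.5, 2]
m = 1.75, h(m) = -0.59375 (−); new bracket [1.5, 1.75]
m = 1.625, h(m) = 0.6992 (+); new bracket [1.625, 1.75]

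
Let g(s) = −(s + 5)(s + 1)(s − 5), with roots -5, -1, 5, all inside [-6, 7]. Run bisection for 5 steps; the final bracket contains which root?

s = 0.5 gives g = 37.125, positive; keep [0.5, 7]
s = 3.75 gives g = 51.953125, positive; keep [3.75, 7]
s = 5.375 gives g = -24.802734, negative; keep [3.75, 5.375]
s = 4.5625 gives g = 23.2712, positive; keep [4.5625, 5.375]
s = 4.96875 gives g = 1.8594, positive; keep [4.96875, 5.375]

5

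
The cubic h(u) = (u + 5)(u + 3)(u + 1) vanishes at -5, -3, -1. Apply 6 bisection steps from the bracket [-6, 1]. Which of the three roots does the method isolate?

-1

u = -2.5 gives h = -1.875, negative; keep [-2.5, 1]
u = -0.75 gives h = 2.390625, positive; keep [-2.5, -0.75]
u = -1.625 gives h = -2.900391, negative; keep [-1.625, -0.75]
u = -1.1875 gives h = -1.2957, negative; keep [-1.1875, -0.75]
u = -0.96875 gives h = 0.2559, positive; keep [-1.1875, -0.96875]
u = -1.078125 gives h = -0.5889, negative; keep [-1.078125, -0.96875]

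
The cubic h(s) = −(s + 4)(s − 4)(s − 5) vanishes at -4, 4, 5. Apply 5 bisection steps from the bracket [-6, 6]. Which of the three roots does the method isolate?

s = 0 gives h = -80, negative; keep [-6, 0]
s = -3 gives h = -56, negative; keep [-6, -3]
s = -4.5 gives h = 40.375, positive; keep [-4.5, -3]
s = -3.75 gives h = -16.9531, negative; keep [-4.5, -3.75]
s = -4.125 gives h = 9.2676, positive; keep [-4.125, -3.75]

-4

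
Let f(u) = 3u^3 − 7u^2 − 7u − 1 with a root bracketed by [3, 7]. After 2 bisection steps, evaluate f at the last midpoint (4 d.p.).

u = 5 gives f = 164, positive; keep [3, 5]
u = 4 gives f = 51, positive; keep [3, 4]

51.0000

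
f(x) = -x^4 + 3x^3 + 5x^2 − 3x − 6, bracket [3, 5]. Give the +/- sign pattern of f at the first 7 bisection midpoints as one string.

midpoint 4: f = -2 < 0 → [3, 4]
midpoint 3.5: f = 23.3125 > 0 → [3.5, 4]
midpoint 3.75: f = 13.511719 > 0 → [3.75, 4]
midpoint 3.875: f = 6.5408 > 0 → [3.875, 4]
midpoint 3.9375: f = 2.4758 > 0 → [3.9375, 4]
midpoint 3.96875: f = 0.2904 > 0 → [3.96875, 4]
midpoint 3.984375: f = -0.8415 < 0 → [3.96875, 3.984375]

-+++++-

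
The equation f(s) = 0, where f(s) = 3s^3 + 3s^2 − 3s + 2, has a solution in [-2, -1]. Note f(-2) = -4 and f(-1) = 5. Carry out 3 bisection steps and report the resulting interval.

[-1.875, -1.75]

m = -1.5, f(m) = 3.125 (+); new bracket [-2, -1.5]
m = -1.75, f(m) = 0.359375 (+); new bracket [-2, -1.75]
m = -1.875, f(m) = -1.603516 (−); new bracket [-1.875, -1.75]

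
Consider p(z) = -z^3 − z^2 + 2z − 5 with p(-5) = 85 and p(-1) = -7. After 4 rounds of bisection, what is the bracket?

[-2.75, -2.5]

z = -3 gives p = 7, positive; keep [-3, -1]
z = -2 gives p = -5, negative; keep [-3, -2]
z = -2.5 gives p = -0.625, negative; keep [-3, -2.5]
z = -2.75 gives p = 2.7344, positive; keep [-2.75, -2.5]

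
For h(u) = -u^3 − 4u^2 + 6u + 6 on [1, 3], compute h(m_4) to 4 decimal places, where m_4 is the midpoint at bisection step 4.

midpoint 2: h = -6 < 0 → [1, 2]
midpoint 1.5: h = 2.625 > 0 → [1.5, 2]
midpoint 1.75: h = -1.109375 < 0 → [1.5, 1.75]
midpoint 1.625: h = 0.8965 > 0 → [1.625, 1.75]

0.8965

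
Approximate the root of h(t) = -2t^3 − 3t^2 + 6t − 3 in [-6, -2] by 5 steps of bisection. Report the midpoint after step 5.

-2.875

t = -4 gives h = 53, positive; keep [-4, -2]
t = -3 gives h = 6, positive; keep [-3, -2]
t = -2.5 gives h = -5.5, negative; keep [-3, -2.5]
t = -2.75 gives h = -0.5938, negative; keep [-3, -2.75]
t = -2.875 gives h = 2.4805, positive; keep [-2.875, -2.75]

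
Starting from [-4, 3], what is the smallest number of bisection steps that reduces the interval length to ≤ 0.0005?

Width after n steps is 7/2^n. Need 2^n ≥ 7/0.0005 = 14000.
2^13 = 8192 < 14000 ≤ 2^14 = 16384, so n = 14.

14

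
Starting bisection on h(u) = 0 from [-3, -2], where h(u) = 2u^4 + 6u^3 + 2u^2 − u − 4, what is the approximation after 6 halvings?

-2.671875

midpoint -2.5: h = -4.625 < 0 → [-3, -2.5]
midpoint -2.75: h = 3.476562 > 0 → [-2.75, -2.5]
midpoint -2.625: h = -1.159668 < 0 → [-2.75, -2.625]
midpoint -2.6875: h = 1.001 > 0 → [-2.6875, -2.625]
midpoint -2.65625: h = -0.1173 < 0 → [-2.6875, -2.65625]
midpoint -2.671875: h = 0.4322 > 0 → [-2.671875, -2.65625]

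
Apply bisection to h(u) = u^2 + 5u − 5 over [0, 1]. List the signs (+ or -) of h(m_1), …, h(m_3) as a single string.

u = 0.5 gives h = -2.25, negative; keep [0.5, 1]
u = 0.75 gives h = -0.6875, negative; keep [0.75, 1]
u = 0.875 gives h = 0.140625, positive; keep [0.75, 0.875]

--+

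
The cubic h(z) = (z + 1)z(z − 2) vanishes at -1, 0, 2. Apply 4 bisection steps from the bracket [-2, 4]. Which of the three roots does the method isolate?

2

m = 1, h(m) = -2 (−); new bracket [1, 4]
m = 2.5, h(m) = 4.375 (+); new bracket [1, 2.5]
m = 1.75, h(m) = -1.203125 (−); new bracket [1.75, 2.5]
m = 2.125, h(m) = 0.8301 (+); new bracket [1.75, 2.125]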